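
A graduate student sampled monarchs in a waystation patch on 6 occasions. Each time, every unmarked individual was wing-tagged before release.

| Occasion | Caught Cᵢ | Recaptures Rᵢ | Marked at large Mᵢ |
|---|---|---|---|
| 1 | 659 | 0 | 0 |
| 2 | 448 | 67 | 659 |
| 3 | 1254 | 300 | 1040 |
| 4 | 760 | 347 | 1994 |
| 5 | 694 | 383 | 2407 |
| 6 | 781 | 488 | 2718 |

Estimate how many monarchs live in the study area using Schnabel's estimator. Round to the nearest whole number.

Σ MᵢCᵢ = 0·659 + 659·448 + 1040·1254 + 1994·760 + 2407·694 + 2718·781 = 0 + 295232 + 1304160 + 1515440 + 1670458 + 2122758 = 6908048
Σ Rᵢ = 0 + 67 + 300 + 347 + 383 + 488 = 1585
N̂ = 6908048 / 1585 ≈ 4358.4 → 4358

N ≈ 4358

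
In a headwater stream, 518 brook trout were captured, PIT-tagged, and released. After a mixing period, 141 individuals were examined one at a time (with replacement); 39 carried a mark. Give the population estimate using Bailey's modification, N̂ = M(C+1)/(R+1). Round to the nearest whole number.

N ≈ 1839

N̂ = 518·(141+1)/(39+1) = 518·142/40 = 73556/40 ≈ 1838.9 → 1839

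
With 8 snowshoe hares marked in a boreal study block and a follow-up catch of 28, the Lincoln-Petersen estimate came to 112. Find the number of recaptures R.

R = 2

From N = M·C/R: R = M·C / N = 8·28 / 112 = 224 / 112 = 2.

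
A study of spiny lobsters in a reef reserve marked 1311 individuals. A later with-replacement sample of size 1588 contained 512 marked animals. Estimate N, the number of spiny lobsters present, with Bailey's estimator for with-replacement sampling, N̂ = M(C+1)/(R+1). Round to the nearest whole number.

N ≈ 4061

N̂ = 1311·(1588+1)/(512+1) = 1311·1589/513 = 2083179/513 ≈ 4060.8 → 4061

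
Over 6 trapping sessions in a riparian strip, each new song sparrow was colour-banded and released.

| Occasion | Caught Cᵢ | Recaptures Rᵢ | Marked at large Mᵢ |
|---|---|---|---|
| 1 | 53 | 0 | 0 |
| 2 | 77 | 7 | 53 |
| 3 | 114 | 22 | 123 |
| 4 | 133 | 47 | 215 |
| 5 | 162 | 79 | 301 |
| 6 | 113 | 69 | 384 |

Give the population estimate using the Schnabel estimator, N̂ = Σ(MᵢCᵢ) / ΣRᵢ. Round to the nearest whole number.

Σ MᵢCᵢ = 0·53 + 53·77 + 123·114 + 215·133 + 301·162 + 384·113 = 0 + 4081 + 14022 + 28595 + 48762 + 43392 = 138852
Σ Rᵢ = 0 + 7 + 22 + 47 + 79 + 69 = 224
N̂ = 138852 / 224 ≈ 619.9 → 620

N ≈ 620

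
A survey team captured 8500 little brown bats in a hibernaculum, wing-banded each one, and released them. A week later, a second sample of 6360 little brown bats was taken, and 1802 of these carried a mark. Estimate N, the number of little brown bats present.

N = 30,000

N = (8500 × 6360) / 1802 = 54060000 / 1802 = 30000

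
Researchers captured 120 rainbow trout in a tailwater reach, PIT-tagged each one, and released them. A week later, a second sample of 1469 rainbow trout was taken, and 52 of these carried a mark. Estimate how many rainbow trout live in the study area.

If marked individuals mix randomly, R/C ≈ M/N, giving N ≈ M·C/R.
N = (120 × 1469) / 52 = 176280 / 52 = 3390

N = 3390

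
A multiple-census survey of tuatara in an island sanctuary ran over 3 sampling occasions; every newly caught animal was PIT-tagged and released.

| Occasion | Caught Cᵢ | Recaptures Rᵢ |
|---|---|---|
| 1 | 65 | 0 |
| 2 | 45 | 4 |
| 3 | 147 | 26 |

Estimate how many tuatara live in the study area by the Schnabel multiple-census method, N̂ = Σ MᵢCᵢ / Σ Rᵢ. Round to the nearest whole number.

N ≈ 617

Marked at large before each occasion: Mᵢ = Σⱼ<ᵢ (Cⱼ − Rⱼ) → M1=0, M2=65, M3=106
Σ MᵢCᵢ = 0·65 + 65·45 + 106·147 = 0 + 2925 + 15582 = 18507
Σ Rᵢ = 0 + 4 + 26 = 30
N̂ = 18507 / 30 ≈ 616.9 → 617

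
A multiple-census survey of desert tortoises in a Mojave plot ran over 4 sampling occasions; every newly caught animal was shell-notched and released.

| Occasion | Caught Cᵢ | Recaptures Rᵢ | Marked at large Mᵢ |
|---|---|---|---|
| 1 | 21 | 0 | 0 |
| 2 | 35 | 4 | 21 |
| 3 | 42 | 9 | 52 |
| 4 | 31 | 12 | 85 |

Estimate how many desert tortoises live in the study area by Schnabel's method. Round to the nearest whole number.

N ≈ 222

Σ MᵢCᵢ = 0·21 + 21·35 + 52·42 + 85·31 = 0 + 735 + 2184 + 2635 = 5554
Σ Rᵢ = 0 + 4 + 9 + 12 = 25
N̂ = 5554 / 25 ≈ 222.2 → 222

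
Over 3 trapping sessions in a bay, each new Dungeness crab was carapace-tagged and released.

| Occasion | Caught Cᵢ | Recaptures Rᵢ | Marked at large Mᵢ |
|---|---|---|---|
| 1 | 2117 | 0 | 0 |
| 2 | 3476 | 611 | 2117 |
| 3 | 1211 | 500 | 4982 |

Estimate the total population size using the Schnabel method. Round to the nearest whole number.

N ≈ 12,054

Σ MᵢCᵢ = 0·2117 + 2117·3476 + 4982·1211 = 0 + 7358692 + 6033202 = 13391894
Σ Rᵢ = 0 + 611 + 500 = 1111
N̂ = 13391894 / 1111 ≈ 12053.9 → 12054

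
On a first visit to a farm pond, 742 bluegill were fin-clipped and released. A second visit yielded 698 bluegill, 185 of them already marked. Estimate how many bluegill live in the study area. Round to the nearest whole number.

Lincoln-Petersen assumes M/N = R/C, so N = M·C / R.
N = (742 × 698) / 185 = 517916 / 185 ≈ 2799.5 → 2800

N ≈ 2800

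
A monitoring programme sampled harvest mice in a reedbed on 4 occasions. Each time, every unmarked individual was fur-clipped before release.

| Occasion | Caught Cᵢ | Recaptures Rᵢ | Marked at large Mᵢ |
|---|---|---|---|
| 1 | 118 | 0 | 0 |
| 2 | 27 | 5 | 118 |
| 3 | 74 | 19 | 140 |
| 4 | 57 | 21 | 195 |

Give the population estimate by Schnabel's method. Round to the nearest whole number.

Σ MᵢCᵢ = 0·118 + 118·27 + 140·74 + 195·57 = 0 + 3186 + 10360 + 11115 = 24661
Σ Rᵢ = 0 + 5 + 19 + 21 = 45
N̂ = 24661 / 45 ≈ 548.0 → 548

N ≈ 548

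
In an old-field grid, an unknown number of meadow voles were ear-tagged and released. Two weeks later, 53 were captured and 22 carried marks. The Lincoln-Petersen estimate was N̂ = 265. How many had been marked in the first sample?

From N = M·C/R: M = N·R / C = 265·22 / 53 = 5830 / 53 = 110.

M = 110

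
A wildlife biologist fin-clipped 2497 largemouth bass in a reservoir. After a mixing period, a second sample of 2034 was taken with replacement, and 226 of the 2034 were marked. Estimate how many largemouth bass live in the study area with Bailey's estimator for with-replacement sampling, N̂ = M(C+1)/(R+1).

N̂ = 2497·(2034+1)/(226+1) = 2497·2035/227 = 5081395/227 = 22385

N = 22,385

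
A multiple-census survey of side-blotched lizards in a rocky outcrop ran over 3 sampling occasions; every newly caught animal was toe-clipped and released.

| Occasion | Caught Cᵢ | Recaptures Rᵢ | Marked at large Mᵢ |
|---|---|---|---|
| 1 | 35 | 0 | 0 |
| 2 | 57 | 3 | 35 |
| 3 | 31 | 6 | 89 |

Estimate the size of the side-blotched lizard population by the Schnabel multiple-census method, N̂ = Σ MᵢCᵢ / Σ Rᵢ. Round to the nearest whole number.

N ≈ 528

Σ MᵢCᵢ = 0·35 + 35·57 + 89·31 = 0 + 1995 + 2759 = 4754
Σ Rᵢ = 0 + 3 + 6 = 9
N̂ = 4754 / 9 ≈ 528.2 → 528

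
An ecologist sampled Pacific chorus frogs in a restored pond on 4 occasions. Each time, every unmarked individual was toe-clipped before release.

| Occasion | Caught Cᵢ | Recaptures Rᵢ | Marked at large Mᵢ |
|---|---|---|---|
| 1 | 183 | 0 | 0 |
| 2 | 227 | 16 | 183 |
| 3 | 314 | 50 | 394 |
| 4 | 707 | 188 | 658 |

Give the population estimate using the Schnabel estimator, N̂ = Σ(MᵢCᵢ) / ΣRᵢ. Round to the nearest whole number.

N ≈ 2482

Σ MᵢCᵢ = 0·183 + 183·227 + 394·314 + 658·707 = 0 + 41541 + 123716 + 465206 = 630463
Σ Rᵢ = 0 + 16 + 50 + 188 = 254
N̂ = 630463 / 254 ≈ 2482.1 → 2482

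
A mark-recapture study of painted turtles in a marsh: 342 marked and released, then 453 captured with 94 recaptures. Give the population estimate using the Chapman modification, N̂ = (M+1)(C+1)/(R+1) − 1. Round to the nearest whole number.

N̂ = (342+1)(453+1)/(94+1) − 1 = 343·454/95 − 1
= 155722/95 − 1 ≈ 1639.2 − 1 ≈ 1638.2 → 1638

N ≈ 1638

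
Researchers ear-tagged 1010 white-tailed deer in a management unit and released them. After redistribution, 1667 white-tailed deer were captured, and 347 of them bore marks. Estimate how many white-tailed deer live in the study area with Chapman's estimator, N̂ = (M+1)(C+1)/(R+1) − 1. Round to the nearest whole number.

N̂ = (1010+1)(1667+1)/(347+1) − 1 = 1011·1668/348 − 1
= 1686348/348 − 1 ≈ 4845.8 − 1 ≈ 4844.8 → 4845

N ≈ 4845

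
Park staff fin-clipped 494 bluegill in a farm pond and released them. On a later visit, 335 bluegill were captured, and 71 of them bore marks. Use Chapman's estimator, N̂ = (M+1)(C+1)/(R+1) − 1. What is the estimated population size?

N̂ = (494+1)(335+1)/(71+1) − 1 = 495·336/72 − 1
= 166320/72 − 1 = 2310 − 1 = 2309

N = 2309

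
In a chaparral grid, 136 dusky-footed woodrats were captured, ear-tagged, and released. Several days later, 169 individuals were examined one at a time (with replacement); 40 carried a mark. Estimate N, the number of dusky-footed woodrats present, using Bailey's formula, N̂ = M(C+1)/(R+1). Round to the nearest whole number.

N̂ = 136·(169+1)/(40+1) = 136·170/41 = 23120/41 ≈ 563.9 → 564

N ≈ 564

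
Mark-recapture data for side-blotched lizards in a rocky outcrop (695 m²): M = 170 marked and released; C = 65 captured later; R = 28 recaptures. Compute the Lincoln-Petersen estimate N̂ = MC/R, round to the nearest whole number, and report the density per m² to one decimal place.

N̂ = 170·65/28 = 11050/28 ≈ 394.6 → 395
Density = N̂ / area = 395 / 695 ≈ 0.57 → 0.6 per m²

density ≈ 0.6 side-blotched lizards per m²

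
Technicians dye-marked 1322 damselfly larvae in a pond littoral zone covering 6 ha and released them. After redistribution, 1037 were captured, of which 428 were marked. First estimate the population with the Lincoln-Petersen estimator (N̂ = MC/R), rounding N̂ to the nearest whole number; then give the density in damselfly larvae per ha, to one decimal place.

density ≈ 533.8 damselfly larvae per ha

N̂ = 1322·1037/428 = 1370914/428 ≈ 3203.1 → 3203
Density = N̂ / area = 3203 / 6 ≈ 533.83 → 533.8 per ha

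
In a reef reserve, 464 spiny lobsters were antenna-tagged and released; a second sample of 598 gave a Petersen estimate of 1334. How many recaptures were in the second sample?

From N = M·C/R: R = M·C / N = 464·598 / 1334 = 277472 / 1334 = 208.

R = 208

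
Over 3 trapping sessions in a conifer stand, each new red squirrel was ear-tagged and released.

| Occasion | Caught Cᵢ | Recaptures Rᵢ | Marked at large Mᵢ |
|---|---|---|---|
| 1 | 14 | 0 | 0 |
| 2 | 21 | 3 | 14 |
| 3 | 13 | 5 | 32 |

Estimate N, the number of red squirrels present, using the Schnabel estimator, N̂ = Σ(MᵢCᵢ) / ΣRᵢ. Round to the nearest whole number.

N ≈ 89

Σ MᵢCᵢ = 0·14 + 14·21 + 32·13 = 0 + 294 + 416 = 710
Σ Rᵢ = 0 + 3 + 5 = 8
N̂ = 710 / 8 ≈ 88.8 → 89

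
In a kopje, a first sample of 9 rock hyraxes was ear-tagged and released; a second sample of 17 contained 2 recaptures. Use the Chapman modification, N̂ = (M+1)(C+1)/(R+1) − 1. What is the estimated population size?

N̂ = (9+1)(17+1)/(2+1) − 1 = 10·18/3 − 1
= 180/3 − 1 = 60 − 1 = 59

N = 59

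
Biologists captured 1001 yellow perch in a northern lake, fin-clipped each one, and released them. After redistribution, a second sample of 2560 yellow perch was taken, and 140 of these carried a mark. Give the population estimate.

N = (1001 × 2560) / 140 = 2562560 / 140 = 18304

N = 18,304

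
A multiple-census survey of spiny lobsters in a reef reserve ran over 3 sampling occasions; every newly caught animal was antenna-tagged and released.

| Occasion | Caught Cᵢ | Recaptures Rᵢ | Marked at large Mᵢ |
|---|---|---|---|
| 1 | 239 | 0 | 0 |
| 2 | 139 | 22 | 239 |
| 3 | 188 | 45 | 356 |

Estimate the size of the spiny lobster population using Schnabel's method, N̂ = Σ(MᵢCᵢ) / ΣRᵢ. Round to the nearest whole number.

N ≈ 1495

Σ MᵢCᵢ = 0·239 + 239·139 + 356·188 = 0 + 33221 + 66928 = 100149
Σ Rᵢ = 0 + 22 + 45 = 67
N̂ = 100149 / 67 ≈ 1494.8 → 1495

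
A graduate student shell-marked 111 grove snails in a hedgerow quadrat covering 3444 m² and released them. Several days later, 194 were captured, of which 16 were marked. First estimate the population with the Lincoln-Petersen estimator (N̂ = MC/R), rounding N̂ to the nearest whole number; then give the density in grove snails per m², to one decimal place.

N̂ = 111·194/16 = 21534/16 ≈ 1345.9 → 1346
Density = N̂ / area = 1346 / 3444 ≈ 0.39 → 0.4 per m²

density ≈ 0.4 grove snails per m²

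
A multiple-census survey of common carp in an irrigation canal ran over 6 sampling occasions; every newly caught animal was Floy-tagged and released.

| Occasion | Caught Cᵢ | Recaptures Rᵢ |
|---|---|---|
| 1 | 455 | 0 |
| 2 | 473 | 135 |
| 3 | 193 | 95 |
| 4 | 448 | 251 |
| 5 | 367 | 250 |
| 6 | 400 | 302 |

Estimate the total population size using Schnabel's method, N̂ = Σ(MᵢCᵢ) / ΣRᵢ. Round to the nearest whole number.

N ≈ 1596

Marked at large before each occasion: Mᵢ = Σⱼ<ᵢ (Cⱼ − Rⱼ) → M1=0, M2=455, M3=793, M4=891, M5=1088, M6=1205
Σ MᵢCᵢ = 0·455 + 455·473 + 793·193 + 891·448 + 1088·367 + 1205·400 = 0 + 215215 + 153049 + 399168 + 399296 + 482000 = 1648728
Σ Rᵢ = 0 + 135 + 95 + 251 + 250 + 302 = 1033
N̂ = 1648728 / 1033 ≈ 1596.1 → 1596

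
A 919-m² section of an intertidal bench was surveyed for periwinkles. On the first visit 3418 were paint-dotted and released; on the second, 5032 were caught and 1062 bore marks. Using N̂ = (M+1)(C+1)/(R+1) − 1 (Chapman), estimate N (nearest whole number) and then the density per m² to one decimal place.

N̂ = 3419·5033/1063 − 1 = 17207827/1063 − 1 ≈ 16187.0 → 16187
Density = N̂ / area = 16187 / 919 ≈ 17.61 → 17.6 per m²

density ≈ 17.6 periwinkles per m²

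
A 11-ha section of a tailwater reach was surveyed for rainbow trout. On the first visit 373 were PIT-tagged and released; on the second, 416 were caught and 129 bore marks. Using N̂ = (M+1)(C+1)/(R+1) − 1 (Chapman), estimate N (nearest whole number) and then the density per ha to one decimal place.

density ≈ 109.0 rainbow trout per ha

N̂ = 374·417/130 − 1 = 155958/130 − 1 ≈ 1198.7 → 1199
Density = N̂ / area = 1199 / 11 = 109.0 per ha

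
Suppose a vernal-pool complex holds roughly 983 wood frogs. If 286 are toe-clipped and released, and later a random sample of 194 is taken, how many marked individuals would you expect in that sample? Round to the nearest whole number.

Expected recaptures E[R] = M·C / N.
E[R] = 286 × 194 / 983 = 55484 / 983 ≈ 56.4 → 56

expected recaptures ≈ 56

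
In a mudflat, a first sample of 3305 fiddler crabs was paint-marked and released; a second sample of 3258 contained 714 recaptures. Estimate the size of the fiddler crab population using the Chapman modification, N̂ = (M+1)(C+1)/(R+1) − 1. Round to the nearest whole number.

N̂ = (3305+1)(3258+1)/(714+1) − 1 = 3306·3259/715 − 1
= 10774254/715 − 1 ≈ 15068.9 − 1 ≈ 15067.9 → 15068

N ≈ 15,068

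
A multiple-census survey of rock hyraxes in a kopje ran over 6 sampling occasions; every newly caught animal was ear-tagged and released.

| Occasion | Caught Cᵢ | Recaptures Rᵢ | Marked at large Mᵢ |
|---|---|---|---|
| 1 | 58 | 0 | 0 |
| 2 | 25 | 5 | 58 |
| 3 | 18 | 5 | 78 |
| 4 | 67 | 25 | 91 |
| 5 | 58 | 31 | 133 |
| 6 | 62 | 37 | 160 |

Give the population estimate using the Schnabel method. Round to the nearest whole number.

N ≈ 258

Σ MᵢCᵢ = 0·58 + 58·25 + 78·18 + 91·67 + 133·58 + 160·62 = 0 + 1450 + 1404 + 6097 + 7714 + 9920 = 26585
Σ Rᵢ = 0 + 5 + 5 + 25 + 31 + 37 = 103
N̂ = 26585 / 103 ≈ 258.1 → 258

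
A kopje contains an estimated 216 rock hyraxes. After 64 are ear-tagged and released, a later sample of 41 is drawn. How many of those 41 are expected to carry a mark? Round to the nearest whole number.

The marked fraction of the population is 64/216, so in a sample of 41 expect C·(M/N) marked.
E[R] = 64 × 41 / 216 = 2624 / 216 ≈ 12.1 → 12

expected recaptures ≈ 12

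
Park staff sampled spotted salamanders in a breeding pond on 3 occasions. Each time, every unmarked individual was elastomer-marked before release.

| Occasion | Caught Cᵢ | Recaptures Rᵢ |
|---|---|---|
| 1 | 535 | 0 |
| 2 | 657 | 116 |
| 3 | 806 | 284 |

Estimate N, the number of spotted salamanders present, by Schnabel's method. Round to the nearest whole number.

N ≈ 3047

Marked at large before each occasion: Mᵢ = Σⱼ<ᵢ (Cⱼ − Rⱼ) → M1=0, M2=535, M3=1076
Σ MᵢCᵢ = 0·535 + 535·657 + 1076·806 = 0 + 351495 + 867256 = 1218751
Σ Rᵢ = 0 + 116 + 284 = 400
N̂ = 1218751 / 400 ≈ 3046.9 → 3047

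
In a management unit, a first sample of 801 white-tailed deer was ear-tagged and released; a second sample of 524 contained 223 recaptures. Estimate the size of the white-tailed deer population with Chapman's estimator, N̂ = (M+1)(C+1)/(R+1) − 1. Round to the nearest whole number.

N ≈ 1879

N̂ = (801+1)(524+1)/(223+1) − 1 = 802·525/224 − 1
= 421050/224 − 1 ≈ 1879.7 − 1 ≈ 1878.7 → 1879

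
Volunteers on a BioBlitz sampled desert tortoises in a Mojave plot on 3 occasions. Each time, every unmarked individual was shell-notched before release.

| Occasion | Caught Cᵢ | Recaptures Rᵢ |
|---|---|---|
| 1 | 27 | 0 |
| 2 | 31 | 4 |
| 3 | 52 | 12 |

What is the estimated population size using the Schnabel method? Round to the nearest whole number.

N ≈ 228

Marked at large before each occasion: Mᵢ = Σⱼ<ᵢ (Cⱼ − Rⱼ) → M1=0, M2=27, M3=54
Σ MᵢCᵢ = 0·27 + 27·31 + 54·52 = 0 + 837 + 2808 = 3645
Σ Rᵢ = 0 + 4 + 12 = 16
N̂ = 3645 / 16 ≈ 227.8 → 228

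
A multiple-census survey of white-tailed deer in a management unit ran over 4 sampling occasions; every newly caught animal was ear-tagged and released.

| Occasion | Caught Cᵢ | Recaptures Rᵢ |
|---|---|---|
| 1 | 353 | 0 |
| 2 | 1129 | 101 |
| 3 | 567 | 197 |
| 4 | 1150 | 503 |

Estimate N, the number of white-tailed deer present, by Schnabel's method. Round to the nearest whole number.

Marked at large before each occasion: Mᵢ = Σⱼ<ᵢ (Cⱼ − Rⱼ) → M1=0, M2=353, M3=1381, M4=1751
Σ MᵢCᵢ = 0·353 + 353·1129 + 1381·567 + 1751·1150 = 0 + 398537 + 783027 + 2013650 = 3195214
Σ Rᵢ = 0 + 101 + 197 + 503 = 801
N̂ = 3195214 / 801 ≈ 3989.0 → 3989

N ≈ 3989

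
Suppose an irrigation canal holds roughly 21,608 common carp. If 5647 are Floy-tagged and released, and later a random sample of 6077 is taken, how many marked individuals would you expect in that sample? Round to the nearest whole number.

expected recaptures ≈ 1588

The marked fraction of the population is 5647/21608, so in a sample of 6077 expect C·(M/N) marked.
E[R] = 5647 × 6077 / 21608 = 34316819 / 21608 ≈ 1588.2 → 1588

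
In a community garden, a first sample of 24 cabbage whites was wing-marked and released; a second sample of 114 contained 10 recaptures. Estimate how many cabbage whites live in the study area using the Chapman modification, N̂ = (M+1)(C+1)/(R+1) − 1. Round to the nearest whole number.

N ≈ 260

N̂ = (24+1)(114+1)/(10+1) − 1 = 25·115/11 − 1
= 2875/11 − 1 ≈ 261.4 − 1 ≈ 260.4 → 260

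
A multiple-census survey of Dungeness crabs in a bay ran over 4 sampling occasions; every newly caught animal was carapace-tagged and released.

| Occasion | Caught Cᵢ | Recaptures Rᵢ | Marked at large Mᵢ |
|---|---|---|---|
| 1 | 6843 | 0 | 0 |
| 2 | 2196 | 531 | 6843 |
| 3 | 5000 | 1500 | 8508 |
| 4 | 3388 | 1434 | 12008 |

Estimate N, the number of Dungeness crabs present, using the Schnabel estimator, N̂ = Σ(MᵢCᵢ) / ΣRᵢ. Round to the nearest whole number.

Σ MᵢCᵢ = 0·6843 + 6843·2196 + 8508·5000 + 12008·3388 = 0 + 15027228 + 42540000 + 40683104 = 98250332
Σ Rᵢ = 0 + 531 + 1500 + 1434 = 3465
N̂ = 98250332 / 3465 ≈ 28355.1 → 28355

N ≈ 28,355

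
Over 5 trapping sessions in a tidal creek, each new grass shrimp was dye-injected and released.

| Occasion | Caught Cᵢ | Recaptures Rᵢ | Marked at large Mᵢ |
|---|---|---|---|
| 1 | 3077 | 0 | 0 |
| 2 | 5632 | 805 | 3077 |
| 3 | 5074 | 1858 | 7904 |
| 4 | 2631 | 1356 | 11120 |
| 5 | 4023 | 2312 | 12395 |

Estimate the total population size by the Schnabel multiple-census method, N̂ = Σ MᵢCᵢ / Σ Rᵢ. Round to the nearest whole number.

N ≈ 21,569

Σ MᵢCᵢ = 0·3077 + 3077·5632 + 7904·5074 + 11120·2631 + 12395·4023 = 0 + 17329664 + 40104896 + 29256720 + 49865085 = 136556365
Σ Rᵢ = 0 + 805 + 1858 + 1356 + 2312 = 6331
N̂ = 136556365 / 6331 ≈ 21569.48 → 21569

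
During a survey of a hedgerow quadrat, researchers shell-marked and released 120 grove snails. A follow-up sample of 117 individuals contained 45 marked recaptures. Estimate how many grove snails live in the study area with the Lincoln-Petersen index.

Lincoln-Petersen assumes M/N = R/C, so N = M·C / R.
N = (120 × 117) / 45 = 14040 / 45 = 312

N = 312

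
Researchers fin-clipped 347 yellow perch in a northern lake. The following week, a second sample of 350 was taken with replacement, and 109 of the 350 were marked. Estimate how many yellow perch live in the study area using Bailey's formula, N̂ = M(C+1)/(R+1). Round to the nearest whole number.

N̂ = 347·(350+1)/(109+1) = 347·351/110 = 121797/110 ≈ 1107.2 → 1107

N ≈ 1107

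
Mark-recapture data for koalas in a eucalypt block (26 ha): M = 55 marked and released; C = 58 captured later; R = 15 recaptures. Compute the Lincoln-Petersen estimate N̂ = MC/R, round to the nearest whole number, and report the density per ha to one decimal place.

density ≈ 8.2 koalas per ha

N̂ = 55·58/15 = 3190/15 ≈ 212.7 → 213
Density = N̂ / area = 213 / 26 ≈ 8.19 → 8.2 per ha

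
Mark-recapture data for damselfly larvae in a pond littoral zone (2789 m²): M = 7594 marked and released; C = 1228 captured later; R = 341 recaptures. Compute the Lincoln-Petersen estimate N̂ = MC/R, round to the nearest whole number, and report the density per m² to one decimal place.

density ≈ 9.8 damselfly larvae per m²

N̂ = 7594·1228/341 = 9325432/341 ≈ 27347.3 → 27347
Density = N̂ / area = 27347 / 2789 ≈ 9.81 → 9.8 per m²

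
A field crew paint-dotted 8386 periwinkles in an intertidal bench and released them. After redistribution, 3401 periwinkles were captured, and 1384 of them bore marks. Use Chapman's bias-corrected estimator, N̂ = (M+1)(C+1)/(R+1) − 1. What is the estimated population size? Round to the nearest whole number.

N ≈ 20,600

N̂ = (8386+1)(3401+1)/(1384+1) − 1 = 8387·3402/1385 − 1
= 28532574/1385 − 1 ≈ 20601.1 − 1 ≈ 20600.1 → 20600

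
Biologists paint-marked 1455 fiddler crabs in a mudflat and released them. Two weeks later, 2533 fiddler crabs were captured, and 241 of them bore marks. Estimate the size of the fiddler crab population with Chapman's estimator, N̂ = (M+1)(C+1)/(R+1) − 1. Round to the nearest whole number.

N ≈ 15,245

N̂ = (1455+1)(2533+1)/(241+1) − 1 = 1456·2534/242 − 1
= 3689504/242 − 1 ≈ 15245.9 − 1 ≈ 15244.9 → 15245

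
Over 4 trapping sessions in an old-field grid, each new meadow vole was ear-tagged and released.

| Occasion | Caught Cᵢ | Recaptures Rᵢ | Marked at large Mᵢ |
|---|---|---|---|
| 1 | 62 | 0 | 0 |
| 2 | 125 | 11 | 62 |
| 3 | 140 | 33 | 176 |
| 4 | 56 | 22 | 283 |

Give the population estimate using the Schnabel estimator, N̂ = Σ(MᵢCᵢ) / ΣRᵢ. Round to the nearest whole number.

Σ MᵢCᵢ = 0·62 + 62·125 + 176·140 + 283·56 = 0 + 7750 + 24640 + 15848 = 48238
Σ Rᵢ = 0 + 11 + 33 + 22 = 66
N̂ = 48238 / 66 ≈ 730.9 → 731

N ≈ 731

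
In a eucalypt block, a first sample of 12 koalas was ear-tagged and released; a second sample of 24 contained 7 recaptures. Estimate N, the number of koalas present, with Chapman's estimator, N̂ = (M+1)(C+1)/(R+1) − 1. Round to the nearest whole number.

N ≈ 40

N̂ = (12+1)(24+1)/(7+1) − 1 = 13·25/8 − 1
= 325/8 − 1 ≈ 40.6 − 1 ≈ 39.6 → 40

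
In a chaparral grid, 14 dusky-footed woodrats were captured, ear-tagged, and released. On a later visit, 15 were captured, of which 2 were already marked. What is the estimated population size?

N = 105

N = (14 × 15) / 2 = 210 / 2 = 105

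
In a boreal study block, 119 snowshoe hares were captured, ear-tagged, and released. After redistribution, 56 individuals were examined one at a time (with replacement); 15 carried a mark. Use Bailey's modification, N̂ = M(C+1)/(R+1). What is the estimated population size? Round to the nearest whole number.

N̂ = 119·(56+1)/(15+1) = 119·57/16 = 6783/16 ≈ 423.9 → 424

N ≈ 424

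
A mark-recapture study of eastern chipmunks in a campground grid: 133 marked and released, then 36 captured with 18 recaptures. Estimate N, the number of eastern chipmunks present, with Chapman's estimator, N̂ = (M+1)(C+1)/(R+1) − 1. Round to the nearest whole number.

N̂ = (133+1)(36+1)/(18+1) − 1 = 134·37/19 − 1
= 4958/19 − 1 ≈ 260.9 − 1 ≈ 259.9 → 260

N ≈ 260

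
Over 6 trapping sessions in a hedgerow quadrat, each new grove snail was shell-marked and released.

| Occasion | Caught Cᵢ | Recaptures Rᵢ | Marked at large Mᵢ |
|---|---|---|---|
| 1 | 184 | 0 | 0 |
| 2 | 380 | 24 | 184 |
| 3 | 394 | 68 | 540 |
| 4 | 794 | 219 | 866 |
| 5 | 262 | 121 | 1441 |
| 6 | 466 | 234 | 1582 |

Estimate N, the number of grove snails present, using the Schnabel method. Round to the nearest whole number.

Σ MᵢCᵢ = 0·184 + 184·380 + 540·394 + 866·794 + 1441·262 + 1582·466 = 0 + 69920 + 212760 + 687604 + 377542 + 737212 = 2085038
Σ Rᵢ = 0 + 24 + 68 + 219 + 121 + 234 = 666
N̂ = 2085038 / 666 ≈ 3130.7 → 3131

N ≈ 3131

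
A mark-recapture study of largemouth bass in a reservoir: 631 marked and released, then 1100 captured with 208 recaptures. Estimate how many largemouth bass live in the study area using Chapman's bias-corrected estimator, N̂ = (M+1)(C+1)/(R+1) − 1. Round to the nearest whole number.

N ≈ 3328

N̂ = (631+1)(1100+1)/(208+1) − 1 = 632·1101/209 − 1
= 695832/209 − 1 ≈ 3329.3 − 1 ≈ 3328.3 → 3328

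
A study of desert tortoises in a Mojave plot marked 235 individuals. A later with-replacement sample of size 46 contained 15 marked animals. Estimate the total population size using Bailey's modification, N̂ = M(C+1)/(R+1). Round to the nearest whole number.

N ≈ 690

N̂ = 235·(46+1)/(15+1) = 235·47/16 = 11045/16 ≈ 690.3 → 690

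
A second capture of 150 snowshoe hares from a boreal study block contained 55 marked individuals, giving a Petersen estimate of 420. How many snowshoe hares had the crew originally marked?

From N = M·C/R: M = N·R / C = 420·55 / 150 = 23100 / 150 = 154.

M = 154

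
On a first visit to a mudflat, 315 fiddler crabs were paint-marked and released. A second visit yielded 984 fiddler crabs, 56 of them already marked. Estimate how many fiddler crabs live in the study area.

N = 5535

N = (315 × 984) / 56 = 309960 / 56 = 5535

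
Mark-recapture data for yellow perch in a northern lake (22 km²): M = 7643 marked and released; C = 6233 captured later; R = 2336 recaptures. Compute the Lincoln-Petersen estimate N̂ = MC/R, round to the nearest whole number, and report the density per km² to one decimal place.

density ≈ 927.0 yellow perch per km²

N̂ = 7643·6233/2336 = 47638819/2336 ≈ 20393.3 → 20393
Density = N̂ / area = 20393 / 22 ≈ 926.95 → 927.0 per km²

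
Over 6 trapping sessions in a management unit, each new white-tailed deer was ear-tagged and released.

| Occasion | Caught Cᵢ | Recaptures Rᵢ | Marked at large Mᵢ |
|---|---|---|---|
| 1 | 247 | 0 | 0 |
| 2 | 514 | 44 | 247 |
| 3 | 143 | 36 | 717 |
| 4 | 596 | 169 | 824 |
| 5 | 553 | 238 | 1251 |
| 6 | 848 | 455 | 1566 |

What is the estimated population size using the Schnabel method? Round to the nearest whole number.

N ≈ 2909

Σ MᵢCᵢ = 0·247 + 247·514 + 717·143 + 824·596 + 1251·553 + 1566·848 = 0 + 126958 + 102531 + 491104 + 691803 + 1327968 = 2740364
Σ Rᵢ = 0 + 44 + 36 + 169 + 238 + 455 = 942
N̂ = 2740364 / 942 ≈ 2909.1 → 2909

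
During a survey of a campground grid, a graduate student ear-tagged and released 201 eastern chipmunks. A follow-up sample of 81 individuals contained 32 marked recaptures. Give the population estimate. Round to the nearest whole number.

N ≈ 509

The marked fraction in the recapture sample should equal the marked fraction in the population: 32/81 = 201/N.
N = (201 × 81) / 32 = 16281 / 32 ≈ 508.8 → 509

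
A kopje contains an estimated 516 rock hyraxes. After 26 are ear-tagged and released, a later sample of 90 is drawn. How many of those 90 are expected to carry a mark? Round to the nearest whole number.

Expected recaptures E[R] = M·C / N.
E[R] = 26 × 90 / 516 = 2340 / 516 ≈ 4.5 → 5

expected recaptures ≈ 5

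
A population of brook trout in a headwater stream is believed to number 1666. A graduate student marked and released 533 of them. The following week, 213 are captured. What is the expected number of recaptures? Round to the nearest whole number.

expected recaptures ≈ 68

The marked fraction of the population is 533/1666, so in a sample of 213 expect C·(M/N) marked.
E[R] = 533 × 213 / 1666 = 113529 / 1666 ≈ 68.1 → 68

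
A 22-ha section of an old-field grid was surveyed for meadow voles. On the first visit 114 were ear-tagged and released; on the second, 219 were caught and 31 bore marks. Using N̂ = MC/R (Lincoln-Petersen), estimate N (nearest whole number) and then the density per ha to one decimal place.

density ≈ 36.6 meadow voles per ha

N̂ = 114·219/31 = 24966/31 ≈ 805.4 → 805
Density = N̂ / area = 805 / 22 ≈ 36.59 → 36.6 per ha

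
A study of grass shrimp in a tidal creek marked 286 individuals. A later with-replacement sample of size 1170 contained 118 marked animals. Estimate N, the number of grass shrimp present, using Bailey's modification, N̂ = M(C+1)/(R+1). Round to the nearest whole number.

N̂ = 286·(1170+1)/(118+1) = 286·1171/119 = 334906/119 ≈ 2814.3 → 2814

N ≈ 2814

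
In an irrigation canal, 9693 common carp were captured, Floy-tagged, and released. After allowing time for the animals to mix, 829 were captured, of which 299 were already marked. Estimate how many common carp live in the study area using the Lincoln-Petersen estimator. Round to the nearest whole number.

N ≈ 26,875

N = (9693 × 829) / 299 = 8035497 / 299 ≈ 26874.6 → 26875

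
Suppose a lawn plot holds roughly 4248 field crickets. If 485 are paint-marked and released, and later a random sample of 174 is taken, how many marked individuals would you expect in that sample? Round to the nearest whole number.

Expected recaptures E[R] = M·C / N.
E[R] = 485 × 174 / 4248 = 84390 / 4248 ≈ 19.9 → 20

expected recaptures ≈ 20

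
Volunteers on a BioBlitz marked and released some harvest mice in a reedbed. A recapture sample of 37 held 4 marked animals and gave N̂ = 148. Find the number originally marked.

From N = M·C/R: M = N·R / C = 148·4 / 37 = 592 / 37 = 16.

M = 16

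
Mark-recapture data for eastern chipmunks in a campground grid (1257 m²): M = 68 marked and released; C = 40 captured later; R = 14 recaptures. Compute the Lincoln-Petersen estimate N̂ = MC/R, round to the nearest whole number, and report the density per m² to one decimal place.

density ≈ 0.2 eastern chipmunks per m²

N̂ = 68·40/14 = 2720/14 ≈ 194.3 → 194
Density = N̂ / area = 194 / 1257 ≈ 0.15 → 0.2 per m²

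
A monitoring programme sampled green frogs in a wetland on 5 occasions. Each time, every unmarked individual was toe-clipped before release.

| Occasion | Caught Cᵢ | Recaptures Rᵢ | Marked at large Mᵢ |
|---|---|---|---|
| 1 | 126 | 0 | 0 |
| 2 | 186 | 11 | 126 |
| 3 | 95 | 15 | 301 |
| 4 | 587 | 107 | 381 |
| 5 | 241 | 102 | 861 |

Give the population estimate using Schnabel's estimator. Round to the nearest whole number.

N ≈ 2056

Σ MᵢCᵢ = 0·126 + 126·186 + 301·95 + 381·587 + 861·241 = 0 + 23436 + 28595 + 223647 + 207501 = 483179
Σ Rᵢ = 0 + 11 + 15 + 107 + 102 = 235
N̂ = 483179 / 235 ≈ 2056.1 → 2056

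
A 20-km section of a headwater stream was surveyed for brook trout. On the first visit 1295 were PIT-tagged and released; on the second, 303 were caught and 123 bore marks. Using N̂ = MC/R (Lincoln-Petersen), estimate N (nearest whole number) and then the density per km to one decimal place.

density ≈ 159.5 brook trout per km

N̂ = 1295·303/123 = 392385/123 ≈ 3190.1 → 3190
Density = N̂ / area = 3190 / 20 ≈ 159.50 → 159.5 per km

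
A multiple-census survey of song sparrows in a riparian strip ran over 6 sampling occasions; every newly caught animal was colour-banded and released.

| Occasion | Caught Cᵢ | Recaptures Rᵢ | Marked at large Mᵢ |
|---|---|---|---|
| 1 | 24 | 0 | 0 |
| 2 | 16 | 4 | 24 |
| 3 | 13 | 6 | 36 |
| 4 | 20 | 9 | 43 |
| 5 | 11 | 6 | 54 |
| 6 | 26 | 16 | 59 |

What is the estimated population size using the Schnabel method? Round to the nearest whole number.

N ≈ 94

Σ MᵢCᵢ = 0·24 + 24·16 + 36·13 + 43·20 + 54·11 + 59·26 = 0 + 384 + 468 + 860 + 594 + 1534 = 3840
Σ Rᵢ = 0 + 4 + 6 + 9 + 6 + 16 = 41
N̂ = 3840 / 41 ≈ 93.7 → 94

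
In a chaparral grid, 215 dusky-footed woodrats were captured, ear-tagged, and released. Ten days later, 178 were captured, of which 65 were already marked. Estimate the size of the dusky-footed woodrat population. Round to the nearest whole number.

Lincoln-Petersen assumes M/N = R/C, so N = M·C / R.
N = (215 × 178) / 65 = 38270 / 65 ≈ 588.8 → 589

N ≈ 589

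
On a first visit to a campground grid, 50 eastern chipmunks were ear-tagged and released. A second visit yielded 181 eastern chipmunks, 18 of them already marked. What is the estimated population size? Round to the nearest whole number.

N = (50 × 181) / 18 = 9050 / 18 ≈ 502.8 → 503

N ≈ 503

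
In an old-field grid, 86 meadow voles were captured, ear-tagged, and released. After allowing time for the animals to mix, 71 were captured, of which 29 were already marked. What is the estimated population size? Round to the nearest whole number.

N ≈ 211

If marked individuals mix randomly, R/C ≈ M/N, giving N ≈ M·C/R.
N = (86 × 71) / 29 = 6106 / 29 ≈ 210.6 → 211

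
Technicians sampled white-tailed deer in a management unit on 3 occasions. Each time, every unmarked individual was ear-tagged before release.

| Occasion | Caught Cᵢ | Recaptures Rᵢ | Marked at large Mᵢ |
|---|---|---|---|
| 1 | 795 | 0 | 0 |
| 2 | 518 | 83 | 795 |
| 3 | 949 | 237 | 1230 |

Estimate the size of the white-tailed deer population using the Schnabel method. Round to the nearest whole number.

Σ MᵢCᵢ = 0·795 + 795·518 + 1230·949 = 0 + 411810 + 1167270 = 1579080
Σ Rᵢ = 0 + 83 + 237 = 320
N̂ = 1579080 / 320 ≈ 4934.6 → 4935

N ≈ 4935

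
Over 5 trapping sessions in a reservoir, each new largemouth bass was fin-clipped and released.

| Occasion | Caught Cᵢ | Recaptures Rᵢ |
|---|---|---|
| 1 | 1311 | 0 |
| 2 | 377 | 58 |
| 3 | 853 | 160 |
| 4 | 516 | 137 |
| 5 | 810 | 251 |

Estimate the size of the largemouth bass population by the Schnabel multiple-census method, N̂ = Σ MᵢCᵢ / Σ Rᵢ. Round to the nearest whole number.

Marked at large before each occasion: Mᵢ = Σⱼ<ᵢ (Cⱼ − Rⱼ) → M1=0, M2=1311, M3=1630, M4=2323, M5=2702
Σ MᵢCᵢ = 0·1311 + 1311·377 + 1630·853 + 2323·516 + 2702·810 = 0 + 494247 + 1390390 + 1198668 + 2188620 = 5271925
Σ Rᵢ = 0 + 58 + 160 + 137 + 251 = 606
N̂ = 5271925 / 606 ≈ 8699.5 → 8700

N ≈ 8700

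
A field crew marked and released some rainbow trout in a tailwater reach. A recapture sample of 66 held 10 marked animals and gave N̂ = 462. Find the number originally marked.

M = 70

From N = M·C/R: M = N·R / C = 462·10 / 66 = 4620 / 66 = 70.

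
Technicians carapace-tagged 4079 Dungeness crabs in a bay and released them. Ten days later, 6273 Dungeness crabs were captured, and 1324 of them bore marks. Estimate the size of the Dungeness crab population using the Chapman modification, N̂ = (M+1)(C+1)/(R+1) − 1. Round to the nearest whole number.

N̂ = (4079+1)(6273+1)/(1324+1) − 1 = 4080·6274/1325 − 1
= 25597920/1325 − 1 ≈ 19319.2 − 1 ≈ 19318.2 → 19318

N ≈ 19,318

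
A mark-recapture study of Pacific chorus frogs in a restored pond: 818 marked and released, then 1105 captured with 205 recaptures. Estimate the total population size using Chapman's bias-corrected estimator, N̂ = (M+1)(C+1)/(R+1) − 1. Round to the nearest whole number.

N̂ = (818+1)(1105+1)/(205+1) − 1 = 819·1106/206 − 1
= 905814/206 − 1 ≈ 4397.2 − 1 ≈ 4396.2 → 4396

N ≈ 4396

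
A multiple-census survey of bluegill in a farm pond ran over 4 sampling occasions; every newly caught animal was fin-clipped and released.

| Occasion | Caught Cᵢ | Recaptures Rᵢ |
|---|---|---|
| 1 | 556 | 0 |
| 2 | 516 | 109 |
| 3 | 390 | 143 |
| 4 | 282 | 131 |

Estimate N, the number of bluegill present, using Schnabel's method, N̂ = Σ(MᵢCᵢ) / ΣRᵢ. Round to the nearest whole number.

N ≈ 2621

Marked at large before each occasion: Mᵢ = Σⱼ<ᵢ (Cⱼ − Rⱼ) → M1=0, M2=556, M3=963, M4=1210
Σ MᵢCᵢ = 0·556 + 556·516 + 963·390 + 1210·282 = 0 + 286896 + 375570 + 341220 = 1003686
Σ Rᵢ = 0 + 109 + 143 + 131 = 383
N̂ = 1003686 / 383 ≈ 2620.6 → 2621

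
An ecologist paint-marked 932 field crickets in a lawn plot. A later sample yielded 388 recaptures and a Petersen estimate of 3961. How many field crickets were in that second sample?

C = 1649

From N = M·C/R: C = N·R / M = 3961·388 / 932 = 1536868 / 932 = 1649.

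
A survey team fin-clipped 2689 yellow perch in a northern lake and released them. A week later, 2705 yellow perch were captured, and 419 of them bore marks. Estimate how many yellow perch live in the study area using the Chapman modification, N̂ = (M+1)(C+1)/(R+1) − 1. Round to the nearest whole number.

N ≈ 17,330

N̂ = (2689+1)(2705+1)/(419+1) − 1 = 2690·2706/420 − 1
= 7279140/420 − 1 ≈ 17331.3 − 1 ≈ 17330.3 → 17330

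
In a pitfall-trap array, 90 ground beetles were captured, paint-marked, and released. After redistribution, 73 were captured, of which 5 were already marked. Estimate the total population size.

N = 1314

The marked fraction in the recapture sample should equal the marked fraction in the population: 5/73 = 90/N.
N = (90 × 73) / 5 = 6570 / 5 = 1314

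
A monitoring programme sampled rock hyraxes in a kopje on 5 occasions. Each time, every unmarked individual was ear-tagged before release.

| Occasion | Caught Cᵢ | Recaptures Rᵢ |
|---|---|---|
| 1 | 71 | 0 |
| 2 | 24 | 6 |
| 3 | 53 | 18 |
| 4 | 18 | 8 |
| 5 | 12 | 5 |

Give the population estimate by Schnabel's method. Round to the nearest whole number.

Marked at large before each occasion: Mᵢ = Σⱼ<ᵢ (Cⱼ − Rⱼ) → M1=0, M2=71, M3=89, M4=124, M5=134
Σ MᵢCᵢ = 0·71 + 71·24 + 89·53 + 124·18 + 134·12 = 0 + 1704 + 4717 + 2232 + 1608 = 10261
Σ Rᵢ = 0 + 6 + 18 + 8 + 5 = 37
N̂ = 10261 / 37 ≈ 277.3 → 277

N ≈ 277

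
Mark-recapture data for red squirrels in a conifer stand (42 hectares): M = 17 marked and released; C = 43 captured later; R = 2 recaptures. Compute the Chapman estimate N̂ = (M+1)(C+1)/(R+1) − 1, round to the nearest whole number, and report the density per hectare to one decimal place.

N̂ = 18·44/3 − 1 = 792/3 − 1 = 263
Density = N̂ / area = 263 / 42 ≈ 6.26 → 6.3 per hectare

density ≈ 6.3 red squirrels per hectare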